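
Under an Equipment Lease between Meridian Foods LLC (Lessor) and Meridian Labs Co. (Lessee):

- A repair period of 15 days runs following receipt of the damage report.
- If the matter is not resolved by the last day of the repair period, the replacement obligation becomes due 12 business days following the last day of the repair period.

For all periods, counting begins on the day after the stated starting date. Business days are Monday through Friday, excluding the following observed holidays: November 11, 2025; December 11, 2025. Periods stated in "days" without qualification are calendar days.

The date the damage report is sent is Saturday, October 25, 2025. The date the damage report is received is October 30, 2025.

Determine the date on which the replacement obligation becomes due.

The last day of the repair period: 15 calendar days after October 30, 2025 is November 14, 2025.
From Friday, November 14, 2025, 12 business days (Nov 17, Nov 18, Nov 19, Nov 20, …, Nov 28, Dec 1, Dec 2, skipping weekends) brings us to Tuesday, December 2, 2025, which is the date on which the replacement obligation becomes due.

December 2, 2025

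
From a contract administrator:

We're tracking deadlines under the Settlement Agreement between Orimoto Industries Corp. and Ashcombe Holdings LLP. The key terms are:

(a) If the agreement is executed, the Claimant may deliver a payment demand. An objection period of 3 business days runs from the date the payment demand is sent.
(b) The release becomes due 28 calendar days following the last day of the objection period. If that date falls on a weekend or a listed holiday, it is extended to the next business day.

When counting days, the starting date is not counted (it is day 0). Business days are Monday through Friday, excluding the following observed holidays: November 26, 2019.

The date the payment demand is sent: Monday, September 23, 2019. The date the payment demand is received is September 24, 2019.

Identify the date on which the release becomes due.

October 24, 2019

From Monday, September 23, 2019, 3 business days (Sep 24, Sep 25, Sep 26, skipping weekends) brings us to Thursday, September 26, 2019, which is the last day of the objection period.
The date on which the release becomes due: 28 calendar days after September 26, 2019 is October 24, 2019. October 24, 2019 is a Thursday and is not a listed holiday, so no roll-forward applies.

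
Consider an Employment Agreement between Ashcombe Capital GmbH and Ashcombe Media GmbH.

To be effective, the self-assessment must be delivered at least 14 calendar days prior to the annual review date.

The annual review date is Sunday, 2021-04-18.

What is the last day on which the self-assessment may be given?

2021-04-04

2021-04-18 minus 14 days is 2021-04-04.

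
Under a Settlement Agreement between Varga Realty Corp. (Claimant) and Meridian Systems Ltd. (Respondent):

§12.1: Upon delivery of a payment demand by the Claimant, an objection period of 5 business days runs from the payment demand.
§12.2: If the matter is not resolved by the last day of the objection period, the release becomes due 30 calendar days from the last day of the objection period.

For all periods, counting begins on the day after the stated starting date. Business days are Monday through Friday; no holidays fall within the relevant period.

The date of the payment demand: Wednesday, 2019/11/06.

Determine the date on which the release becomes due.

The last day of the objection period: 5 business days after Wednesday, 2019/11/06, skipping weekends — Nov 7, Nov 8, Nov 11, Nov 12, Nov 13 — lands on Wednesday, 2019/11/13.
The date on which the release becomes due: 2019/11/13 + 30 days = 2019/12/13.

2019/12/13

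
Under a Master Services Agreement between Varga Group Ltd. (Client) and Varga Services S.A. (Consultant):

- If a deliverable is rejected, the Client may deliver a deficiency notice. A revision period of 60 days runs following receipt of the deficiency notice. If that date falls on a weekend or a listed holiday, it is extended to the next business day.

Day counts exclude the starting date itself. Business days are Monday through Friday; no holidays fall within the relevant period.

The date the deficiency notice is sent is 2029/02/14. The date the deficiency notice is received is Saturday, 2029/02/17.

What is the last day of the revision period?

2029/04/18

Adding 60 calendar days to 2029/02/17 gives 2029/04/18, which is the last day of the revision period. 2029/04/18 is a Wednesday, so no roll-forward applies.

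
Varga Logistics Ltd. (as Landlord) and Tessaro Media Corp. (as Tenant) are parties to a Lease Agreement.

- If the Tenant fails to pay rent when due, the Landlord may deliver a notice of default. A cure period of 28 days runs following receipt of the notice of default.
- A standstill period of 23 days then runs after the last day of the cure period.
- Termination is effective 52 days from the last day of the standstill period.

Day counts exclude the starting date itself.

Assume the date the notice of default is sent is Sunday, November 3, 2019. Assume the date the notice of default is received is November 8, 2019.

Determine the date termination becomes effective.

Adding 28 calendar days to November 8, 2019 gives December 6, 2019, which is the last day of the cure period.
The last day of the standstill period: December 6, 2019 + 23 days = December 29, 2019.
The date termination becomes effective: December 29, 2019 + 52 days = February 19, 2020.

February 19, 2020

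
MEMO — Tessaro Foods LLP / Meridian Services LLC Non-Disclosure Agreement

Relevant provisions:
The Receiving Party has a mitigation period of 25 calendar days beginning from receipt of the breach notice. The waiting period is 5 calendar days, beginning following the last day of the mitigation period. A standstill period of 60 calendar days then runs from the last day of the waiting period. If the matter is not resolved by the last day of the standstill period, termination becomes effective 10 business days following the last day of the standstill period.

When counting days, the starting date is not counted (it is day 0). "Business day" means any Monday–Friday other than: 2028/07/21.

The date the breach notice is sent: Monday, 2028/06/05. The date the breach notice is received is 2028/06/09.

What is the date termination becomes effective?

The last day of the mitigation period: 25 calendar days after 2028/06/09 is 2028/07/04.
The last day of the waiting period: 2028/07/04 + 5 days = 2028/07/09.
Adding 60 calendar days to 2028/07/09 gives 2028/09/07, which is the last day of the standstill period.
The date termination becomes effective: 10 business days after Thursday, 2028/09/07, skipping weekends — Sep 8, Sep 11, Sep 12, Sep 13, Sep 14, Sep 15, Sep 18, Sep 19, Sep 20, Sep 21 — lands on Thursday, 2028/09/21.

2028/09/21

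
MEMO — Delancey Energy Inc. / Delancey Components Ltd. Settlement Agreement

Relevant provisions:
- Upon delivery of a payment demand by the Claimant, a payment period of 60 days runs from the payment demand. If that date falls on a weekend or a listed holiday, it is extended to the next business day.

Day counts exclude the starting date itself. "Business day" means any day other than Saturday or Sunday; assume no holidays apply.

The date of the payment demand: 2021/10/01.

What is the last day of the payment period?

The last day of the payment period: 60 calendar days after 2021/10/01 is 2021/11/30. 2021/11/30 is a Tuesday, so no roll-forward applies.

2021/11/30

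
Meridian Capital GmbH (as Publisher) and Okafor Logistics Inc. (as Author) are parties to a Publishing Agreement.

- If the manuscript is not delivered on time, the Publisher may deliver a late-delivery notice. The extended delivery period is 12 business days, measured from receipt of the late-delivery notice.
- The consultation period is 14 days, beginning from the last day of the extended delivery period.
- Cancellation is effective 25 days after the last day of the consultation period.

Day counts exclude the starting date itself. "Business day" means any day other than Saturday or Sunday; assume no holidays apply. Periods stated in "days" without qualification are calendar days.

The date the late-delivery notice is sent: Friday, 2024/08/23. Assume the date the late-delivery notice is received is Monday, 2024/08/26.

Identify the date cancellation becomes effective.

The last day of the extended delivery period: 12 business days after Monday, 2024/08/26, skipping weekends — Aug 27, Aug 28, Aug 29, Aug 30, …, Sep 9, Sep 10, Sep 11 — lands on Wednesday, 2024/09/11.
The last day of the consultation period: 14 calendar days after 2024/09/11 is 2024/09/25.
The date cancellation becomes effective: 2024/09/25 + 25 days = 2024/10/20.

2024/10/20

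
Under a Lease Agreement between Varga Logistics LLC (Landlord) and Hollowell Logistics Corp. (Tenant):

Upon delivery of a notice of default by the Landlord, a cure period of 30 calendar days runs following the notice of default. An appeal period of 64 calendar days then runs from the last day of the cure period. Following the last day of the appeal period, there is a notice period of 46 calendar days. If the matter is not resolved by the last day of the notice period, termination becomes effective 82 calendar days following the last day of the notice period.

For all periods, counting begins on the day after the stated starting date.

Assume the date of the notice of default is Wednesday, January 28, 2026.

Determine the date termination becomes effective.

Adding 30 calendar days to January 28, 2026 gives February 27, 2026, which is the last day of the cure period.
Adding 64 calendar days to February 27, 2026 gives May 2, 2026, which is the last day of the appeal period.
The last day of the notice period: May 2, 2026 + 46 days = June 17, 2026.
The date termination becomes effective: 82 calendar days after June 17, 2026 is September 7, 2026.

September 7, 2026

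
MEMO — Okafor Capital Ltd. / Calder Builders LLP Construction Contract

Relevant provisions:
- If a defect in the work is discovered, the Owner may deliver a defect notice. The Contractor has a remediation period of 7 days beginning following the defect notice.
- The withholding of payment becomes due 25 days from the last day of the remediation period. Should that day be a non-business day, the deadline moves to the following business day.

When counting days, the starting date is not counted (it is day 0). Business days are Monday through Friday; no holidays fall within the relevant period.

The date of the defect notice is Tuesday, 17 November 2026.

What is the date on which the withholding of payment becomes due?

The last day of the remediation period: 7 calendar days after 17 November 2026 is 24 November 2026.
The date on which the withholding of payment becomes due: 25 calendar days after 24 November 2026 is 19 December 2026. That falls on a Saturday, so it rolls to the next business day, Monday, 21 December 2026.

21 December 2026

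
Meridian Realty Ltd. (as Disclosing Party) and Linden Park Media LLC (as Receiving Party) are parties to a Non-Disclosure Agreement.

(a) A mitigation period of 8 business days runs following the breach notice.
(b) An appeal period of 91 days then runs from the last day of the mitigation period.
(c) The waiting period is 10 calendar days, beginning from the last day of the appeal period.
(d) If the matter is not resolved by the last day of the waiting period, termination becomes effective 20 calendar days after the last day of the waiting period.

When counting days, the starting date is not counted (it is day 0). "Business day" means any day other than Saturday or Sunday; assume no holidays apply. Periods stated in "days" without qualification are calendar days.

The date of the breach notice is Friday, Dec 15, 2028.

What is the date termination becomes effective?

Apr 27, 2029

The last day of the mitigation period: 8 business days after Friday, Dec 15, 2028, skipping weekends — Dec 18, Dec 19, Dec 20, Dec 21, Dec 22, Dec 25, Dec 26, Dec 27 — lands on Wednesday, Dec 27, 2028.
The last day of the appeal period: 91 calendar days after Dec 27, 2028 is Mar 28, 2029.
The last day of the waiting period: 10 calendar days after Mar 28, 2029 is Apr 7, 2029.
The date termination becomes effective: Apr 7, 2029 + 20 days = Apr 27, 2029.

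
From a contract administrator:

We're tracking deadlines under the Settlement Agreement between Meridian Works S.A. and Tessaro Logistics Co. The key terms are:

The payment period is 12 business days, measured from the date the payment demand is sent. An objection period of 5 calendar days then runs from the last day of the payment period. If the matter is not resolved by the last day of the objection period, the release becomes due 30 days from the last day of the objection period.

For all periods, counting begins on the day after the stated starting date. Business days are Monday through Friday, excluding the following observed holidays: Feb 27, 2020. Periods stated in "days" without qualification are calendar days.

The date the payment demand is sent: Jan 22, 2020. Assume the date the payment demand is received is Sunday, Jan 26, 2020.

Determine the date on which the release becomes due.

The last day of the payment period: 12 business days after Wednesday, Jan 22, 2020, skipping weekends — Jan 23, Jan 24, Jan 27, Jan 28, …, Feb 5, Feb 6, Feb 7 — lands on Friday, Feb 7, 2020.
The last day of the objection period: Feb 7, 2020 + 5 days = Feb 12, 2020.
Adding 30 calendar days to Feb 12, 2020 gives Mar 13, 2020, which is the date on which the release becomes due.

Mar 13, 2020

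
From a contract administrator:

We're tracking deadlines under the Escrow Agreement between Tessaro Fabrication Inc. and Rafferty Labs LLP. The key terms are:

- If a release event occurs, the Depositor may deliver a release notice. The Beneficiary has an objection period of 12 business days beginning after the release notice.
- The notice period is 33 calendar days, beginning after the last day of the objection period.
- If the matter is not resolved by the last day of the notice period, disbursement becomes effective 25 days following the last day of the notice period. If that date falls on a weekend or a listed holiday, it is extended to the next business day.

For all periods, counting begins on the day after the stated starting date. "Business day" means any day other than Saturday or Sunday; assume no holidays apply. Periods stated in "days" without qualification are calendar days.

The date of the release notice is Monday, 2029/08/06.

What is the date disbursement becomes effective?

The last day of the objection period: counting 12 business days from Monday, 2029/08/06 (Aug 7, Aug 8, Aug 9, Aug 10, …, Aug 20, Aug 21, Aug 22, skipping weekends) reaches Wednesday, 2029/08/22.
Adding 33 calendar days to 2029/08/22 gives 2029/09/24, which is the last day of the notice period.
The date disbursement becomes effective: 25 calendar days after 2029/09/24 is 2029/10/19. 2029/10/19 is a Friday, so no roll-forward applies.

2029/10/19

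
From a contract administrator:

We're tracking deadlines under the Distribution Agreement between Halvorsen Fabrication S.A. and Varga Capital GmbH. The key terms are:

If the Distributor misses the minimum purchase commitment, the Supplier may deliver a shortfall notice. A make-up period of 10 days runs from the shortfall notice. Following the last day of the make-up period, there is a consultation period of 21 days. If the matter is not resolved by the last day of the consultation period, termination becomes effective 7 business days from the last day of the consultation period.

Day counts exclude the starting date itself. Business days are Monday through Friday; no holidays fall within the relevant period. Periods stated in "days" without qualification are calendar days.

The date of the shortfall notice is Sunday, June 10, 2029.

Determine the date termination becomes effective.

Adding 10 calendar days to June 10, 2029 gives June 20, 2029, which is the last day of the make-up period.
The last day of the consultation period: 21 calendar days after June 20, 2029 is July 11, 2029.
The date termination becomes effective: counting 7 business days from Wednesday, July 11, 2029 (Jul 12, Jul 13, Jul 16, Jul 17, Jul 18, Jul 19, Jul 20, skipping weekends) reaches Friday, July 20, 2029.

July 20, 2029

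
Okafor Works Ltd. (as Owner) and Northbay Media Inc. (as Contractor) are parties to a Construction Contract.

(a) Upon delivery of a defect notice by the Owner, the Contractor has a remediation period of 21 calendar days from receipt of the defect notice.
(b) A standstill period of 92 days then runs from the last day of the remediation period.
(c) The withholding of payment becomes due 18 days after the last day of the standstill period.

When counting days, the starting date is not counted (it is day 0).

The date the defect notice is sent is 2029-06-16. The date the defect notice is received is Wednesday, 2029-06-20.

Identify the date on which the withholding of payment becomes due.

2029-10-29

The last day of the remediation period: 21 calendar days after 2029-06-20 is 2029-07-11.
Adding 92 calendar days to 2029-07-11 gives 2029-10-11, which is the last day of the standstill period.
Adding 18 calendar days to 2029-10-11 gives 2029-10-29, which is the date on which the withholding of payment becomes due.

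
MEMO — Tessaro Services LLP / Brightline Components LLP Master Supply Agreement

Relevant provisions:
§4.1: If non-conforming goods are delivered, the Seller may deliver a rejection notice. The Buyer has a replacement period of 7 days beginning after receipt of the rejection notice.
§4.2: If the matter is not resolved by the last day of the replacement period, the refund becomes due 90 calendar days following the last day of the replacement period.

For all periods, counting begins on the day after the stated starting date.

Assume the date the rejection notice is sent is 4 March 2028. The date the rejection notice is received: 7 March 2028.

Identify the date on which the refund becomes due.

Adding 7 calendar days to 7 March 2028 gives 14 March 2028, which is the last day of the replacement period.
Adding 90 calendar days to 14 March 2028 gives 12 June 2028, which is the date on which the refund becomes due.

12 June 2028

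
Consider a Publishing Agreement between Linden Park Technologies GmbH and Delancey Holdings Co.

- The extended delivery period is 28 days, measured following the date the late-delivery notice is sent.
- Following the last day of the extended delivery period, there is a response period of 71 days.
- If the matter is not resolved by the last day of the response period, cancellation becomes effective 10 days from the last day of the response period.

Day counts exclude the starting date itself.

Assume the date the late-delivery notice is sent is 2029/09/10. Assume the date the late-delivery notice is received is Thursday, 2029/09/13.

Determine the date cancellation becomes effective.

Adding 28 calendar days to 2029/09/10 gives 2029/10/08, which is the last day of the extended delivery period.
The last day of the response period: 71 calendar days after 2029/10/08 is 2029/12/18.
The date cancellation becomes effective: 2029/12/18 + 10 days = 2029/12/28.

2029/12/28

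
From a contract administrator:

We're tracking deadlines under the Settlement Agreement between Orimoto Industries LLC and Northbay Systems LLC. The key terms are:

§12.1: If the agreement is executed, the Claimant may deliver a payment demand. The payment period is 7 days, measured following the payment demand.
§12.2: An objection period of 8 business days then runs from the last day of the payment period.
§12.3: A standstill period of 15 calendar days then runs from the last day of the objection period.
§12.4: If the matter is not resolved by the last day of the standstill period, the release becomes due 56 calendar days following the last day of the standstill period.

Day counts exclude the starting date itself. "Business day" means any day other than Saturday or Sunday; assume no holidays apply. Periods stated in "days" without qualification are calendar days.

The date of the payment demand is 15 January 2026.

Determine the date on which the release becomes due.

15 April 2026

The last day of the payment period: 7 calendar days after 15 January 2026 is 22 January 2026.
The last day of the objection period: 8 business days after Thursday, 22 January 2026, skipping weekends — Jan 23, Jan 26, Jan 27, Jan 28, Jan 29, Jan 30, Feb 2, Feb 3 — lands on Tuesday, 3 February 2026.
The last day of the standstill period: 15 calendar days after 3 February 2026 is 18 February 2026.
Adding 56 calendar days to 18 February 2026 gives 15 April 2026, which is the date on which the release becomes due.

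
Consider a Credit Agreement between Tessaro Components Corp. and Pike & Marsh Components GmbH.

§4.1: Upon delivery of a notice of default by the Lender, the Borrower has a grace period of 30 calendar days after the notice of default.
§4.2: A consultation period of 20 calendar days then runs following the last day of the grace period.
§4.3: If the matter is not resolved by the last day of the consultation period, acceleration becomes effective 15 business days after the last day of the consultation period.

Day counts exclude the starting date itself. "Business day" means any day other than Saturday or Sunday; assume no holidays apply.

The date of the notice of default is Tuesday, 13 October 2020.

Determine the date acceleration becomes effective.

The last day of the grace period: 30 calendar days after 13 October 2020 is 12 November 2020.
The last day of the consultation period: 12 November 2020 + 20 days = 2 December 2020.
The date acceleration becomes effective: 15 business days after Wednesday, 2 December 2020, skipping weekends — Dec 3, Dec 4, Dec 7, Dec 8, …, Dec 21, Dec 22, Dec 23 — lands on Wednesday, 23 December 2020.

23 December 2020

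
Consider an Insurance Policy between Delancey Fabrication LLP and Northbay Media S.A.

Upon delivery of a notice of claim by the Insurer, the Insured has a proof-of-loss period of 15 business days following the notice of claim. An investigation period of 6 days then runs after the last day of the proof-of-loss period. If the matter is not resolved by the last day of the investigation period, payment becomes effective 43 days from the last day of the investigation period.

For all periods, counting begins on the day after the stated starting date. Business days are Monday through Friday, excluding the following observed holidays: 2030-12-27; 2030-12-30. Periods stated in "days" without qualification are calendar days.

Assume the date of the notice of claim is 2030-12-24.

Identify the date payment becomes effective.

The last day of the proof-of-loss period: counting 15 business days from Tuesday, 2030-12-24 (Dec 25, Dec 26, Dec 31, Jan 1, …, Jan 14, Jan 15, Jan 16, skipping weekends and the listed holidays on Dec 27, Dec 30) reaches Thursday, 2031-01-16.
Adding 6 calendar days to 2031-01-16 gives 2031-01-22, which is the last day of the investigation period.
The date payment becomes effective: 2031-01-22 + 43 days = 2031-03-06.

2031-03-06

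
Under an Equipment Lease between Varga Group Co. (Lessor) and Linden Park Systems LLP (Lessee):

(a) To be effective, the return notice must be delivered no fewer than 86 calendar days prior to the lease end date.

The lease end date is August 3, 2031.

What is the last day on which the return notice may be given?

Counting back 86 calendar days from August 3, 2031 gives May 9, 2031.

May 9, 2031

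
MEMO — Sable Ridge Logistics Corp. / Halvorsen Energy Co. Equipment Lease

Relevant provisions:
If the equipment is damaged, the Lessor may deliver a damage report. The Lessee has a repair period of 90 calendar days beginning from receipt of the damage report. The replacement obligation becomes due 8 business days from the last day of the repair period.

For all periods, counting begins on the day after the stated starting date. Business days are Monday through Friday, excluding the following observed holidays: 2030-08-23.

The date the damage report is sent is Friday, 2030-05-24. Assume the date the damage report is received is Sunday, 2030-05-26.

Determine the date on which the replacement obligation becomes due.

2030-09-04

The last day of the repair period: 2030-05-26 + 90 days = 2030-08-24.
The date on which the replacement obligation becomes due: 8 business days after Saturday, 2030-08-24, skipping weekends — Aug 26, Aug 27, Aug 28, Aug 29, Aug 30, Sep 2, Sep 3, Sep 4 — lands on Wednesday, 2030-09-04.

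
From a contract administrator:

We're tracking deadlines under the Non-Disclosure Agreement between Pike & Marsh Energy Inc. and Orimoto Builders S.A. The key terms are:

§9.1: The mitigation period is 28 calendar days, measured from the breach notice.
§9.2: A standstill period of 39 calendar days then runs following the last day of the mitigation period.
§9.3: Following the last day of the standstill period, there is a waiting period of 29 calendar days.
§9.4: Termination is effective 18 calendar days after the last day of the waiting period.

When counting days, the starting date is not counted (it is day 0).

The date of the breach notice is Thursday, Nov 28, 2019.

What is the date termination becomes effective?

Mar 21, 2020

The last day of the mitigation period: Nov 28, 2019 + 28 days = Dec 26, 2019.
The last day of the standstill period: Dec 26, 2019 + 39 days = Feb 3, 2020.
The last day of the waiting period: Feb 3, 2020 + 29 days = Mar 3, 2020.
Adding 18 calendar days to Mar 3, 2020 gives Mar 21, 2020, which is the date termination becomes effective.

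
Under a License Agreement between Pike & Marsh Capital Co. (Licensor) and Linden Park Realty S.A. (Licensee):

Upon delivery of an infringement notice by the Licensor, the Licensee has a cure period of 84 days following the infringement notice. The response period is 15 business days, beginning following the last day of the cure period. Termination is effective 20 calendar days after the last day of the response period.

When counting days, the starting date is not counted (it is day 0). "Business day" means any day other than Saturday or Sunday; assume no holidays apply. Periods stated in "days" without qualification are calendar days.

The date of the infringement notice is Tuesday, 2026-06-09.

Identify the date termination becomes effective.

The last day of the cure period: 84 calendar days after 2026-06-09 is 2026-09-01.
The last day of the response period: 15 business days after Tuesday, 2026-09-01, skipping weekends — Sep 2, Sep 3, Sep 4, Sep 7, …, Sep 18, Sep 21, Sep 22 — lands on Tuesday, 2026-09-22.
Adding 20 calendar days to 2026-09-22 gives 2026-10-12, which is the date termination becomes effective.

2026-10-12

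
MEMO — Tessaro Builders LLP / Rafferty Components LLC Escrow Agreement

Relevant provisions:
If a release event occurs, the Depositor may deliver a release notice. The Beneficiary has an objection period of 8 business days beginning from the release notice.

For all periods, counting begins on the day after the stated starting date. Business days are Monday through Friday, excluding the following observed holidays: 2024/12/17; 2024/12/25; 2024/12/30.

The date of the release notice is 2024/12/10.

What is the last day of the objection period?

The last day of the objection period: 8 business days after Tuesday, 2024/12/10, skipping weekends and the listed holiday on Dec 17 — Dec 11, Dec 12, Dec 13, Dec 16, Dec 18, Dec 19, Dec 20, Dec 23 — lands on Monday, 2024/12/23.

2024/12/23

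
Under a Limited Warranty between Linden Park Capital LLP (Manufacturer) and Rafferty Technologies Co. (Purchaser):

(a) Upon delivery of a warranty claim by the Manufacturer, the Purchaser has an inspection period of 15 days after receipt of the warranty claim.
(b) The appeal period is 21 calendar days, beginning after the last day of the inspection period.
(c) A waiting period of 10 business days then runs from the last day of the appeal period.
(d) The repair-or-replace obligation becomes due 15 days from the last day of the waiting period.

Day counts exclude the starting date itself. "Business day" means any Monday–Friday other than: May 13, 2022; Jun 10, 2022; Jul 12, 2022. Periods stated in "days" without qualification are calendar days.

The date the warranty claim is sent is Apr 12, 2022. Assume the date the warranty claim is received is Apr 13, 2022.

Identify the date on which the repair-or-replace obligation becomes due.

Jun 17, 2022

The last day of the inspection period: 15 calendar days after Apr 13, 2022 is Apr 28, 2022.
The last day of the appeal period: Apr 28, 2022 + 21 days = May 19, 2022.
The last day of the waiting period: 10 business days after Thursday, May 19, 2022, skipping weekends — May 20, May 23, May 24, May 25, May 26, May 27, May 30, May 31, Jun 1, Jun 2 — lands on Thursday, Jun 2, 2022.
The date on which the repair-or-replace obligation becomes due: Jun 2, 2022 + 15 days = Jun 17, 2022.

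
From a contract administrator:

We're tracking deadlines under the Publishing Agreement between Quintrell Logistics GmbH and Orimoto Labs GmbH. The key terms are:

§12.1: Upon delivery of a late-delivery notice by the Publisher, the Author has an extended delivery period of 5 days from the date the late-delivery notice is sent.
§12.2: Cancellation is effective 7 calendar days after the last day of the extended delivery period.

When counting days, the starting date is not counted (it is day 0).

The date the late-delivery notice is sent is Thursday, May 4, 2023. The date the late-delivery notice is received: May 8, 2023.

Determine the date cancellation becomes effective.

Adding 5 calendar days to May 4, 2023 gives May 9, 2023, which is the last day of the extended delivery period.
The date cancellation becomes effective: May 9, 2023 + 7 days = May 16, 2023.

May 16, 2023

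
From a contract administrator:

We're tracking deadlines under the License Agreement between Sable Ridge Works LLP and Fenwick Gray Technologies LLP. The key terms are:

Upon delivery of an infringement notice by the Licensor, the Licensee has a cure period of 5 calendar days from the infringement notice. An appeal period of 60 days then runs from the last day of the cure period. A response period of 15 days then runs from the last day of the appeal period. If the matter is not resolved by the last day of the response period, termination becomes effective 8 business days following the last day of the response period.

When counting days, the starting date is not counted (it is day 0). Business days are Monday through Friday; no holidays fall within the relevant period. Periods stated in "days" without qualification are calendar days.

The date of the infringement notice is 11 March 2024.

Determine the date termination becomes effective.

11 June 2024

The last day of the cure period: 5 calendar days after 11 March 2024 is 16 March 2024.
The last day of the appeal period: 60 calendar days after 16 March 2024 is 15 May 2024.
The last day of the response period: 15 calendar days after 15 May 2024 is 30 May 2024.
The date termination becomes effective: counting 8 business days from Thursday, 30 May 2024 (May 31, Jun 3, Jun 4, Jun 5, Jun 6, Jun 7, Jun 10, Jun 11, skipping weekends) reaches Tuesday, 11 June 2024.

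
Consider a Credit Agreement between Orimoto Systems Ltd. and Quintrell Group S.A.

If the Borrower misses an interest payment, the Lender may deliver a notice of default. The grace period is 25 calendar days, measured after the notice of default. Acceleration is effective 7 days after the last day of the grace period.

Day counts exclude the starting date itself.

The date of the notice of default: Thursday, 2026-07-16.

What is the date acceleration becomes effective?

The last day of the grace period: 25 calendar days after 2026-07-16 is 2026-08-10.
The date acceleration becomes effective: 7 calendar days after 2026-08-10 is 2026-08-17.

2026-08-17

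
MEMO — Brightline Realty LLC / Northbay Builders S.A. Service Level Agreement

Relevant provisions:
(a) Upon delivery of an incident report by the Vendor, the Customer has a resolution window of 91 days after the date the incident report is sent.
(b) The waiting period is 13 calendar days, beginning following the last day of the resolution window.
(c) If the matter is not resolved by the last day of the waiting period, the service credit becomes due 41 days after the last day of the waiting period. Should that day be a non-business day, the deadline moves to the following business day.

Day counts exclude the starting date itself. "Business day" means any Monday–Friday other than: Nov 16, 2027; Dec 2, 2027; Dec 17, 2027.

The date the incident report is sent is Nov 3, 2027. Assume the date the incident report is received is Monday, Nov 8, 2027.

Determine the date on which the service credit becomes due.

The last day of the resolution window: Nov 3, 2027 + 91 days = Feb 2, 2028.
Adding 13 calendar days to Feb 2, 2028 gives Feb 15, 2028, which is the last day of the waiting period.
The date on which the service credit becomes due: Feb 15, 2028 + 41 days = Mar 27, 2028. Mar 27, 2028 is a Monday and is not a listed holiday, so no roll-forward applies.

Mar 27, 2028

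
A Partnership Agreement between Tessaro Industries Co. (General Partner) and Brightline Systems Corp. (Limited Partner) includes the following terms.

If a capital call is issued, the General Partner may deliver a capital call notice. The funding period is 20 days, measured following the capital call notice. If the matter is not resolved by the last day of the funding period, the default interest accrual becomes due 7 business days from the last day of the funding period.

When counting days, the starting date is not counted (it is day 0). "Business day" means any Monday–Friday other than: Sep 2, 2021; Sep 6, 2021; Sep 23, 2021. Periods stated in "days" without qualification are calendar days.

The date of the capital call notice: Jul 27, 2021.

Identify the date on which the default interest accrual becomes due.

The last day of the funding period: 20 calendar days after Jul 27, 2021 is Aug 16, 2021.
From Monday, Aug 16, 2021, 7 business days (Aug 17, Aug 18, Aug 19, Aug 20, Aug 23, Aug 24, Aug 25, skipping weekends) brings us to Wednesday, Aug 25, 2021, which is the date on which the default interest accrual becomes due.

Aug 25, 2021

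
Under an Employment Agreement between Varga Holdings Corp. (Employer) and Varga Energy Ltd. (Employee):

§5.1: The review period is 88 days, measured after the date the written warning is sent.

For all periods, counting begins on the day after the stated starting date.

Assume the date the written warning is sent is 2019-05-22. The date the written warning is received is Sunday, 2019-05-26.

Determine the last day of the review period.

2019-08-18

The last day of the review period: 88 calendar days after 2019-05-22 is 2019-08-18.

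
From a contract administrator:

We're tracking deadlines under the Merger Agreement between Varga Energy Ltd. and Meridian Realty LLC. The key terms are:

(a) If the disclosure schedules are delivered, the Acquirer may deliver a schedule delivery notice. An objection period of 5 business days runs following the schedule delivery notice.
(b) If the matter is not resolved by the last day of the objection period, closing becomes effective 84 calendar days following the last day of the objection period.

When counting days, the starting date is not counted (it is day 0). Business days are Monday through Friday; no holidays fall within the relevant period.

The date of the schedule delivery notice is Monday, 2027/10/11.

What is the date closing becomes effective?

2028/01/10

From Monday, 2027/10/11, 5 business days (Oct 12, Oct 13, Oct 14, Oct 15, Oct 18, skipping weekends) brings us to Monday, 2027/10/18, which is the last day of the objection period.
The date closing becomes effective: 2027/10/18 + 84 days = 2028/01/10.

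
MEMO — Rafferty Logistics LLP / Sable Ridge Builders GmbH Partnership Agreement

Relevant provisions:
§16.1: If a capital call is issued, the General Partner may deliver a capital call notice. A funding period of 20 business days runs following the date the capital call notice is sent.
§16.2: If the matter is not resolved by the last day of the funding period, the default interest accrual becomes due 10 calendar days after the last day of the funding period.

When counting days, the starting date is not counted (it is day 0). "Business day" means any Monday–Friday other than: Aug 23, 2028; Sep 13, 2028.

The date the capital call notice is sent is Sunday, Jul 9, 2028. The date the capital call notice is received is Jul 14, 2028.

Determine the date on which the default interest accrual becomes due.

The last day of the funding period: 20 business days after Sunday, Jul 9, 2028, skipping weekends — Jul 10, Jul 11, Jul 12, Jul 13, …, Aug 2, Aug 3, Aug 4 — lands on Friday, Aug 4, 2028.
Adding 10 calendar days to Aug 4, 2028 gives Aug 14, 2028, which is the date on which the default interest accrual becomes due.

Aug 14, 2028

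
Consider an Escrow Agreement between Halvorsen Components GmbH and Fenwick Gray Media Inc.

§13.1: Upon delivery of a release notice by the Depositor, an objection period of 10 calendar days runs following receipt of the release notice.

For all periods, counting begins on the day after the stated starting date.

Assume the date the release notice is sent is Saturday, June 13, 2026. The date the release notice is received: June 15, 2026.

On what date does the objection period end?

The last day of the objection period: June 15, 2026 + 10 days = June 25, 2026.

June 25, 2026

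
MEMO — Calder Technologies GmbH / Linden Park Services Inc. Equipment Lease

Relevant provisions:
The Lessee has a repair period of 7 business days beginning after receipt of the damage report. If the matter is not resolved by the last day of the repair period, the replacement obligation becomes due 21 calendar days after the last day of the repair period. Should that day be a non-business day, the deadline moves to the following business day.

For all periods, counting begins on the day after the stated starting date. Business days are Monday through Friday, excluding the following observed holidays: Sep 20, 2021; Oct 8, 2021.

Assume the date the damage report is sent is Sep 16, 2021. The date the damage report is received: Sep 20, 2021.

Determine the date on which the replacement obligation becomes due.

Oct 20, 2021

The last day of the repair period: counting 7 business days from Monday, Sep 20, 2021 (Sep 21, Sep 22, Sep 23, Sep 24, Sep 27, Sep 28, Sep 29, skipping weekends) reaches Wednesday, Sep 29, 2021.
The date on which the replacement obligation becomes due: 21 calendar days after Sep 29, 2021 is Oct 20, 2021. Oct 20, 2021 is a Wednesday and is not a listed holiday, so no roll-forward applies.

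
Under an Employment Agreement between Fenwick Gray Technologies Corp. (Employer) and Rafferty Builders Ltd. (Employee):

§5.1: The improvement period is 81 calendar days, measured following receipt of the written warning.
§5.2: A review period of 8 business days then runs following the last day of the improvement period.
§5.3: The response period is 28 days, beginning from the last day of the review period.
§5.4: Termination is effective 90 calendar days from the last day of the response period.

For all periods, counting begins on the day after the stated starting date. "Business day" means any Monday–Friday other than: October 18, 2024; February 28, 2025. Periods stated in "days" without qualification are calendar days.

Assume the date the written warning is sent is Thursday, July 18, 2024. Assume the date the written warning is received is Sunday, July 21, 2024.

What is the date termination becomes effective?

The last day of the improvement period: July 21, 2024 + 81 days = October 10, 2024.
The last day of the review period: counting 8 business days from Thursday, October 10, 2024 (Oct 11, Oct 14, Oct 15, Oct 16, Oct 17, Oct 21, Oct 22, Oct 23, skipping weekends and the listed holiday on Oct 18) reaches Wednesday, October 23, 2024.
Adding 28 calendar days to October 23, 2024 gives November 20, 2024, which is the last day of the response period.
Adding 90 calendar days to November 20, 2024 gives February 18, 2025, which is the date termination becomes effective.

February 18, 2025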